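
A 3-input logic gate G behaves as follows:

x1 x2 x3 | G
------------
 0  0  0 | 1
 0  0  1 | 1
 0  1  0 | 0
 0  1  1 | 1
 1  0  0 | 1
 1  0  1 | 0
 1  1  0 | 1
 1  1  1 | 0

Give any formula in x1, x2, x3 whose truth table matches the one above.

G(x1, x2, x3) = not ((((not x1 and x2) and not x3) or ((x1 and not x2) and x3)) or ((x1 and x2) and x3))

G is 0 on only 3 rows — (0,1,0), (1,0,1), (1,1,1). Writing each as a minterm (¬x1·x2·¬x3, x1·¬x2·x3, x1·x2·x3) and OR-ing them characterizes exactly where G=0, so G is the negation of that disjunction.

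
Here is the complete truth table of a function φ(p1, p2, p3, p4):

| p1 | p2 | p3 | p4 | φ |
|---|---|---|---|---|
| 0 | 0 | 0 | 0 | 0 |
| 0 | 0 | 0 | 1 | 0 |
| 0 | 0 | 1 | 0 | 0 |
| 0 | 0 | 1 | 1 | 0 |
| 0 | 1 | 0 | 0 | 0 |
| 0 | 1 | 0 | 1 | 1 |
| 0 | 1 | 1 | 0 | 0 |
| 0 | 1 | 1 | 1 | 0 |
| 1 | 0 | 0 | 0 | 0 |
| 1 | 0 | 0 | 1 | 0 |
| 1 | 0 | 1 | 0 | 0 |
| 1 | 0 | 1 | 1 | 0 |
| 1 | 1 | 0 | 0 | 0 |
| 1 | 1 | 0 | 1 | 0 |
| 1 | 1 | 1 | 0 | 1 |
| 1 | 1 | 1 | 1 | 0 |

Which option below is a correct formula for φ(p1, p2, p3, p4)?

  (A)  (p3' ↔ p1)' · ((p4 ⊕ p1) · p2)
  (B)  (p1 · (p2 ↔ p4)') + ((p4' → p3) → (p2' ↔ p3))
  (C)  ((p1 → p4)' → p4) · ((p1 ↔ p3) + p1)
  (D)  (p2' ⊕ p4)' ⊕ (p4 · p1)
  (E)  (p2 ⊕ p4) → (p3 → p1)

A

(B) disagrees with φ on (0,0,0,0) (formula → 1, table → 0); rule it out.
(C) disagrees with φ on (0,0,0,0) (formula → 1, table → 0); rule it out.
(D) disagrees with φ on (0,0,0,1) (formula → 1, table → 0); rule it out.
(E) disagrees with φ on (0,0,0,0) (formula → 1, table → 0); rule it out.
Only (A) survives; checking it on all 16 rows confirms it matches φ.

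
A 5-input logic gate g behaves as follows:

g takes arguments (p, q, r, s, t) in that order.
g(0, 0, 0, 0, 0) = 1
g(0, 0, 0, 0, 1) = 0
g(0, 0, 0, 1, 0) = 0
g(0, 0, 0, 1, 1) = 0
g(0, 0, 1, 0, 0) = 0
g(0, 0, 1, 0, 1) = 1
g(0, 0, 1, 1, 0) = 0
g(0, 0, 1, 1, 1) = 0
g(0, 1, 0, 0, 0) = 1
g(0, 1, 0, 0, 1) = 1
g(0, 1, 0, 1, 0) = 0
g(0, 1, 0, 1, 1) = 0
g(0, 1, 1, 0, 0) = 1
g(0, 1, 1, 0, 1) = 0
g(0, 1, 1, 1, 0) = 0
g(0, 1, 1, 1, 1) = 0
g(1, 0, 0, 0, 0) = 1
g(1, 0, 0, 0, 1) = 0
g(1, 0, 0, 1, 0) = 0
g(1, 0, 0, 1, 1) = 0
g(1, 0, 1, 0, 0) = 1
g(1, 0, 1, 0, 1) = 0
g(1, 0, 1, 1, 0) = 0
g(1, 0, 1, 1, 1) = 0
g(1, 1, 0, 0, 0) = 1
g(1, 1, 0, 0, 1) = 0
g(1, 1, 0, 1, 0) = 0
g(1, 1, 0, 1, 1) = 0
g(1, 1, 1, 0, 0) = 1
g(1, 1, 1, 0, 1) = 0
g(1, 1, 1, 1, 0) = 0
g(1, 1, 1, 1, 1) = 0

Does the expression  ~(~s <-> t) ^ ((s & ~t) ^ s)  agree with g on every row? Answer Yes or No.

Test each input against both g and the formula:
  p=0, q=0, r=0, s=0, t=0: formula gives 1, g = 1 ✓
  p=0, q=0, r=0, s=0, t=1: formula gives 0, g = 0 ✓
  p=0, q=0, r=0, s=1, t=0: formula gives 0, g = 0 ✓
  p=0, q=0, r=0, s=1, t=1: formula gives 0, g = 0 ✓
  p=0, q=0, r=1, s=0, t=0: formula gives 1, but g = 0 ✗
A single disagreement suffices: at (0,0,1,0,0) they differ, so the formula does not compute g.

No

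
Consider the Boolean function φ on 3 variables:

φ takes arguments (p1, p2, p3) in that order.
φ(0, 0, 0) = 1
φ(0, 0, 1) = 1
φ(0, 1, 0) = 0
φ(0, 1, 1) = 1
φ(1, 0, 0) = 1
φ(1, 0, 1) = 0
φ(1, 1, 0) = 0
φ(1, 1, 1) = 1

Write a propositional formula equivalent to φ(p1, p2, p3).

There are just 3 zero rows: (0,1,0), (1,0,1), (1,1,0). Their minterms are ¬p1·p2·¬p3, p1·¬p2·p3, p1·p2·¬p3; the OR of those covers precisely the 0-outputs, and negating it yields φ.

φ(p1, p2, p3) = ~((((~p1 & p2) & ~p3) | ((p1 & ~p2) & p3)) | ((p1 & p2) & ~p3))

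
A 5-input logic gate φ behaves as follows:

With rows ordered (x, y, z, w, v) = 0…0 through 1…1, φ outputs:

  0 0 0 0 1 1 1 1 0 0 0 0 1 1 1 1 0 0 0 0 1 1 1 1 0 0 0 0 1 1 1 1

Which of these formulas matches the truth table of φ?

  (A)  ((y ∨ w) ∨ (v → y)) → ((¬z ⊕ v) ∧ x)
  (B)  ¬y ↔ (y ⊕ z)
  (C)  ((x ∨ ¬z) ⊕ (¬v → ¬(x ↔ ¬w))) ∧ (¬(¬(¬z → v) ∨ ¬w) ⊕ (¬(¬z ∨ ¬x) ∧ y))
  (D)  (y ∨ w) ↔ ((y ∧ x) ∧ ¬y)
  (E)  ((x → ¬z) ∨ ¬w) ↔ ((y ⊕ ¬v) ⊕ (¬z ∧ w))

(A) disagrees with φ on (0,0,0,0,1) (formula → 1, table → 0); rule it out.
(C) disagrees with φ on (0,0,1,0,0) (formula → 0, table → 1); rule it out.
(D) disagrees with φ on (0,0,0,0,0) (formula → 1, table → 0); rule it out.
(E) disagrees with φ on (0,0,0,0,0) (formula → 1, table → 0); rule it out.
Only (B) survives; checking it on all 32 rows confirms it matches φ.

B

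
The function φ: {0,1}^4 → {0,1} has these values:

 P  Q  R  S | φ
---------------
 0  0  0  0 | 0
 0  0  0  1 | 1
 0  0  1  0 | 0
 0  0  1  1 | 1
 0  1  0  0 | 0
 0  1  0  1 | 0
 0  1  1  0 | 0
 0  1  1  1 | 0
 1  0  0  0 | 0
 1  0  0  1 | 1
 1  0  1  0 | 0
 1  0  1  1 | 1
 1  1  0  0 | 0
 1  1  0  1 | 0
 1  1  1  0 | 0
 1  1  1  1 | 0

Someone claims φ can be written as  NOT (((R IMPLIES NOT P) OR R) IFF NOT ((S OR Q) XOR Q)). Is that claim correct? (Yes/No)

Check the formula against φ row by row:
  P=0, Q=0, R=0, S=0: formula gives 0, φ = 0 ✓
  P=0, Q=0, R=0, S=1: formula gives 1, φ = 1 ✓
  P=0, Q=0, R=1, S=0: formula gives 0, φ = 0 ✓
  P=0, Q=0, R=1, S=1: formula gives 1, φ = 1 ✓
  … (the remaining 12 rows also agree.)
Every row agrees, so the formula is equivalent.

Yes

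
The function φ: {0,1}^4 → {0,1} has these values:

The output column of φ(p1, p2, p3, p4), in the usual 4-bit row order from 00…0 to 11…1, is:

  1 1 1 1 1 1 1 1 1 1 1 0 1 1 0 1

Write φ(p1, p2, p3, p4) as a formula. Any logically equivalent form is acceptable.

The 0-rows are (1,0,1,1), (1,1,1,0). Take each as a conjunction (p1·¬p2·p3·p4, p1·p2·p3·¬p4), form their disjunction, and complement — that gives a formula that is 1 everywhere φ is.

φ(p1, p2, p3, p4) = ~((((p1 & ~p2) & p3) & p4) | (((p1 & p2) & p3) & ~p4))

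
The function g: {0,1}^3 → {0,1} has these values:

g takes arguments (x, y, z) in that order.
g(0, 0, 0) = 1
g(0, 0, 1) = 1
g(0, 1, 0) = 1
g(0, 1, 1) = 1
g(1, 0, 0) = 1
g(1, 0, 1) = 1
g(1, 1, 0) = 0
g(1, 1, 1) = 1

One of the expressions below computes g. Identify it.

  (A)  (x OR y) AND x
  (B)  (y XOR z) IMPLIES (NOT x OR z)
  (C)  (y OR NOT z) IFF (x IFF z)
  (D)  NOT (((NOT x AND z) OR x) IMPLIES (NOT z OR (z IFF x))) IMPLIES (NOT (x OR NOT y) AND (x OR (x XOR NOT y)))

B

(A): at (0,0,0) it gives 0, but g = 1 — eliminated.
(C): at (0,1,1) it gives 0, but g = 1 — eliminated.
(D): at (0,0,1) it gives 0, but g = 1 — eliminated.
(B) is the remaining candidate, and it agrees with g on all 8 inputs.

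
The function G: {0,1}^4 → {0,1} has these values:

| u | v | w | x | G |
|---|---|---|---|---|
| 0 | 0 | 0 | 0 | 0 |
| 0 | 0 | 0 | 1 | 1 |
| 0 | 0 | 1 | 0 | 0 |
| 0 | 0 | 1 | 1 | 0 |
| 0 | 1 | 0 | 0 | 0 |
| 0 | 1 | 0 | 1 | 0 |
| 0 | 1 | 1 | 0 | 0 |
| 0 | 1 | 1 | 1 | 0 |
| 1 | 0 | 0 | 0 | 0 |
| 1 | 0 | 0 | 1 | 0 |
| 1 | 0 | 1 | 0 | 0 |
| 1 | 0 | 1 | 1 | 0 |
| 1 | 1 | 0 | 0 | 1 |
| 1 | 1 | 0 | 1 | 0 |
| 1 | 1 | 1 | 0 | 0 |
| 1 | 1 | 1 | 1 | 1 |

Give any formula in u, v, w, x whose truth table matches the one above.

G(u, v, w, x) = ((((~u & ~v) & ~w) & x) | (((u & v) & ~w) & ~x)) | (((u & v) & w) & x)

Collect the rows where G=1 — (0,0,0,1), (1,1,0,0), (1,1,1,1) — and write one minterm per row: ¬u·¬v·¬w·x, u·v·¬w·¬x, u·v·w·x. Their union (logical OR) reproduces the table exactly.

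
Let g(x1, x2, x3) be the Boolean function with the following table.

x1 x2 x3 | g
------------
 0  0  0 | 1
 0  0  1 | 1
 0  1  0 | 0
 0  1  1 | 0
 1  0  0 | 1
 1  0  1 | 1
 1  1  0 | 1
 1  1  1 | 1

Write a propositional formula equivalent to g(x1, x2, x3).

g(x1, x2, x3) = (((x1' · x2) · x3') + ((x1' · x2) · x3))'

g is 0 on only 2 rows — (0,1,0), (0,1,1). Writing each as a minterm (¬x1·x2·¬x3, ¬x1·x2·x3) and OR-ing them characterizes exactly where g=0, so g is the negation of that disjunction.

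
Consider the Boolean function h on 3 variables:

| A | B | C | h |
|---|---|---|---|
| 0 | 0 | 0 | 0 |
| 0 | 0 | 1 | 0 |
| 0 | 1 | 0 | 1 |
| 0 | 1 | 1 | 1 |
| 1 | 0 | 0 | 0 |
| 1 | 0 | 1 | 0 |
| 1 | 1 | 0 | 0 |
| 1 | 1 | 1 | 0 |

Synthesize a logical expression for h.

h(A, B, C) = ((¬A ∧ B) ∧ ¬C) ∨ ((¬A ∧ B) ∧ C)

Collect the rows where h=1 — (0,1,0), (0,1,1) — and write one minterm per row: ¬A·B·¬C, ¬A·B·C. Their union (logical OR) reproduces the table exactly.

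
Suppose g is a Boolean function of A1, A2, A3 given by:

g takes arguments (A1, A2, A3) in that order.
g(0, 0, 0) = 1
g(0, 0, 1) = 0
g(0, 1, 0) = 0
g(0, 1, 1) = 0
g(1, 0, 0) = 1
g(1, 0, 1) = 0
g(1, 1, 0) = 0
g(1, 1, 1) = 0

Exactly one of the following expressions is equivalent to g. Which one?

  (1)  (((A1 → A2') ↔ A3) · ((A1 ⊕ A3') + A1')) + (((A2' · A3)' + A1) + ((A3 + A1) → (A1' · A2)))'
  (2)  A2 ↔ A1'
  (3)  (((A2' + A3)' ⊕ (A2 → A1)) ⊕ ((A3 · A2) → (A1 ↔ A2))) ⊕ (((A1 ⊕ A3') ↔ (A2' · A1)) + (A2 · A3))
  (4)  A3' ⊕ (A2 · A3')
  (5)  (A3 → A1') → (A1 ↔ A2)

(1) fails at (0,0,0): the formula yields 0, g is 1.
(2) fails at (0,0,0): the formula yields 0, g is 1.
(3) fails at (0,0,0): the formula yields 0, g is 1.
(5) fails at (0,0,1): the formula yields 1, g is 0.
That leaves (4). Evaluating it on every row reproduces the table of g exactly.

4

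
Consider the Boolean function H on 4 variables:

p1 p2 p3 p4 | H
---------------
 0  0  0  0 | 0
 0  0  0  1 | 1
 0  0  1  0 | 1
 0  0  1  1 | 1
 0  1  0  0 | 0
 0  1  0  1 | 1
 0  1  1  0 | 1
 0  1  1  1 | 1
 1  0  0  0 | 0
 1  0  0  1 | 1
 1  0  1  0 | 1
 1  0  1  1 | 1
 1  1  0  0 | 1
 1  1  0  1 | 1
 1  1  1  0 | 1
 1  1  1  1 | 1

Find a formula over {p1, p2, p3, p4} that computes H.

H(p1, p2, p3, p4) = not (((((not p1 and not p2) and not p3) and not p4) or (((not p1 and p2) and not p3) and not p4)) or (((p1 and not p2) and not p3) and not p4))

The 0-rows are (0,0,0,0), (0,1,0,0), (1,0,0,0). Take each as a conjunction (¬p1·¬p2·¬p3·¬p4, ¬p1·p2·¬p3·¬p4, p1·¬p2·¬p3·¬p4), form their disjunction, and complement — that gives a formula that is 1 everywhere H is.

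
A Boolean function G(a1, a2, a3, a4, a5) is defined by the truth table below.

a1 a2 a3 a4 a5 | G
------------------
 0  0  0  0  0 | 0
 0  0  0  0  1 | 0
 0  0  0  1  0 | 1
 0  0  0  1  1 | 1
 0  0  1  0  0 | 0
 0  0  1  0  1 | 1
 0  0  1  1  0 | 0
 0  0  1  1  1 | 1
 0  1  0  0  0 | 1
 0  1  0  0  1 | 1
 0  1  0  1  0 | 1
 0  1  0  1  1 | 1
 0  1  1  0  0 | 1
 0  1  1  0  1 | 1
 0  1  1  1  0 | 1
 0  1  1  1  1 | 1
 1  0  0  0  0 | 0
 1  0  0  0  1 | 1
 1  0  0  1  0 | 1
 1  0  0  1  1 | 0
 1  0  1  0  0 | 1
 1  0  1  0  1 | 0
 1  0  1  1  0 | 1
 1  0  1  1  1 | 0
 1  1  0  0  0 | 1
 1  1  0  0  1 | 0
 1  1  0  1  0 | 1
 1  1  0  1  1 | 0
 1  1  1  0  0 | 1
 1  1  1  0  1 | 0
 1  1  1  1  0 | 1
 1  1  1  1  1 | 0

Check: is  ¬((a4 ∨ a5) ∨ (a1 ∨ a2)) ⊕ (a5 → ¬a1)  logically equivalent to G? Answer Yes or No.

No

Test each input against both G and the formula:
  a1=0, a2=0, a3=0, a4=0, a5=0: formula gives 0, G = 0 ✓
  a1=0, a2=0, a3=0, a4=0, a5=1: formula gives 1, but G = 0 ✗
A single disagreement suffices: at (0,0,0,0,1) they differ, so the formula does not compute G.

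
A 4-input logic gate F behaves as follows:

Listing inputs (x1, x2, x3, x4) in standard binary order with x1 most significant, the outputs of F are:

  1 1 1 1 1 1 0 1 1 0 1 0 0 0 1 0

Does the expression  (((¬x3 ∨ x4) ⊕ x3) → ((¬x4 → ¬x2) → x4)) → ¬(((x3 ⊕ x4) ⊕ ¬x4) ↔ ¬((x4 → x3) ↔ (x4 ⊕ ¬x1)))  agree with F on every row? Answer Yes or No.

Test each input against both F and the formula:
  x1=0, x2=0, x3=0, x4=0: formula gives 1, F = 1 ✓
  x1=0, x2=0, x3=0, x4=1: formula gives 1, F = 1 ✓
  x1=0, x2=0, x3=1, x4=0: formula gives 1, F = 1 ✓
  x1=0, x2=0, x3=1, x4=1: formula gives 1, F = 1 ✓
  …and likewise for the remaining 12 rows.
Every row agrees, so the formula is equivalent.

Yes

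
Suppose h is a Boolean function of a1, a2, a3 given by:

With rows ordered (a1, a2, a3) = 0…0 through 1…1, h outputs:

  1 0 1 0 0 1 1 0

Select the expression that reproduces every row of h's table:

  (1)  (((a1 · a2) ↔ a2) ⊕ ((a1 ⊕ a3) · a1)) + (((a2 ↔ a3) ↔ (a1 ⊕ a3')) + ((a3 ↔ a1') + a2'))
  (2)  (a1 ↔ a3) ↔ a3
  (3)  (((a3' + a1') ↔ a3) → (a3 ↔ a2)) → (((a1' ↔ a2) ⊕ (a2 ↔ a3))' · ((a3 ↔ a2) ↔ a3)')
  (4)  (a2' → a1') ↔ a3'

4

(1) fails at (0,0,1): the formula yields 1, h is 0.
(2) fails at (0,0,0): the formula yields 0, h is 1.
(3) fails at (0,0,0): the formula yields 0, h is 1.
(4) is the remaining candidate, and it agrees with h on all 8 inputs.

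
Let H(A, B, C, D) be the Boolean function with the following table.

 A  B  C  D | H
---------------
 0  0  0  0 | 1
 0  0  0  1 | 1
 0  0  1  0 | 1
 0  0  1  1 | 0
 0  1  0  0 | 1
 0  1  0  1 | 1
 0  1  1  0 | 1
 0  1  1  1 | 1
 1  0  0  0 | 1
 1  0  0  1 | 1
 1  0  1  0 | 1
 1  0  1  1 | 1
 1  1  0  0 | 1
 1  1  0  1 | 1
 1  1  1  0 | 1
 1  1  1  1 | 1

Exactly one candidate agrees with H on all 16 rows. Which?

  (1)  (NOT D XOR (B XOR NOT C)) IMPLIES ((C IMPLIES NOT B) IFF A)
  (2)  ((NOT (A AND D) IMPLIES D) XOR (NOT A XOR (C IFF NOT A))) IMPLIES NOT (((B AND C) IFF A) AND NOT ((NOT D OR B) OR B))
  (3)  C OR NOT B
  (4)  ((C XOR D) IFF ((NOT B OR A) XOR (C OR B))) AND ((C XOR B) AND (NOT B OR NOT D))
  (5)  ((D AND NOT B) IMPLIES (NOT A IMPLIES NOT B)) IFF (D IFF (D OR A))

2

(1): at (0,0,0,1) it gives 0, but H = 1 — eliminated.
(3): at (0,0,1,1) it gives 1, but H = 0 — eliminated.
(4): at (0,0,0,0) it gives 0, but H = 1 — eliminated.
(5): at (0,0,1,1) it gives 1, but H = 0 — eliminated.
(2) is the remaining candidate, and it agrees with H on all 16 inputs.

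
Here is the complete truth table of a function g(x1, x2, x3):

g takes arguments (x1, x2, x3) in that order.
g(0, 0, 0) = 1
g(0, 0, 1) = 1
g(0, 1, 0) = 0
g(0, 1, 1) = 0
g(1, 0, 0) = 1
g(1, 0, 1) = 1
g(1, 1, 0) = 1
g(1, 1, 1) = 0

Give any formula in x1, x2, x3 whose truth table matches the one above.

g is 0 on only 3 rows — (0,1,0), (0,1,1), (1,1,1). Writing each as a minterm (¬x1·x2·¬x3, ¬x1·x2·x3, x1·x2·x3) and OR-ing them characterizes exactly where g=0, so g is the negation of that disjunction.

g(x1, x2, x3) = ¬((((¬x1 ∧ x2) ∧ ¬x3) ∨ ((¬x1 ∧ x2) ∧ x3)) ∨ ((x1 ∧ x2) ∧ x3))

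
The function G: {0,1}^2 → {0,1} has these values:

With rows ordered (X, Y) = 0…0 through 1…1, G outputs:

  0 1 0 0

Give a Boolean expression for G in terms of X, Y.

1 only at (0,1): NOT X AND Y.

G(X, Y) = X' · Y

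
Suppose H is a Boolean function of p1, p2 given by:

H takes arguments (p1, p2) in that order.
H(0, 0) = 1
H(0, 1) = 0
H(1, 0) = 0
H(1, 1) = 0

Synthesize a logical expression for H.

The output is 1 only when every input is 0 — NOR of all inputs.

H(p1, p2) = (p1 + p2)'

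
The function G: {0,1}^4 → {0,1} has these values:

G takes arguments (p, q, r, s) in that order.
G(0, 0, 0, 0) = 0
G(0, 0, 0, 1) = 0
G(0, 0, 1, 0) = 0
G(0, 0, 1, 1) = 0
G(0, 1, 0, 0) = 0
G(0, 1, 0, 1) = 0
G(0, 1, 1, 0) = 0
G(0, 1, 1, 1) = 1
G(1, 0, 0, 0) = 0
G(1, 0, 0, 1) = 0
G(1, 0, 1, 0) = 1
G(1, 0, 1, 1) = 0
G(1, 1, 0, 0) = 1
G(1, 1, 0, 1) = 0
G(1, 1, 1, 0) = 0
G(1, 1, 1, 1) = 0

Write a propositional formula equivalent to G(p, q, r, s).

G(p, q, r, s) = ((((¬p ∧ q) ∧ r) ∧ s) ∨ (((p ∧ ¬q) ∧ r) ∧ ¬s)) ∨ (((p ∧ q) ∧ ¬r) ∧ ¬s)

G=1 on 3 inputs: (0,1,1,1), (1,0,1,0), (1,1,0,0). Reading each as a conjunction of literals (¬p·q·r·s, p·¬q·r·¬s, p·q·¬r·¬s) and taking the OR gives the canonical DNF.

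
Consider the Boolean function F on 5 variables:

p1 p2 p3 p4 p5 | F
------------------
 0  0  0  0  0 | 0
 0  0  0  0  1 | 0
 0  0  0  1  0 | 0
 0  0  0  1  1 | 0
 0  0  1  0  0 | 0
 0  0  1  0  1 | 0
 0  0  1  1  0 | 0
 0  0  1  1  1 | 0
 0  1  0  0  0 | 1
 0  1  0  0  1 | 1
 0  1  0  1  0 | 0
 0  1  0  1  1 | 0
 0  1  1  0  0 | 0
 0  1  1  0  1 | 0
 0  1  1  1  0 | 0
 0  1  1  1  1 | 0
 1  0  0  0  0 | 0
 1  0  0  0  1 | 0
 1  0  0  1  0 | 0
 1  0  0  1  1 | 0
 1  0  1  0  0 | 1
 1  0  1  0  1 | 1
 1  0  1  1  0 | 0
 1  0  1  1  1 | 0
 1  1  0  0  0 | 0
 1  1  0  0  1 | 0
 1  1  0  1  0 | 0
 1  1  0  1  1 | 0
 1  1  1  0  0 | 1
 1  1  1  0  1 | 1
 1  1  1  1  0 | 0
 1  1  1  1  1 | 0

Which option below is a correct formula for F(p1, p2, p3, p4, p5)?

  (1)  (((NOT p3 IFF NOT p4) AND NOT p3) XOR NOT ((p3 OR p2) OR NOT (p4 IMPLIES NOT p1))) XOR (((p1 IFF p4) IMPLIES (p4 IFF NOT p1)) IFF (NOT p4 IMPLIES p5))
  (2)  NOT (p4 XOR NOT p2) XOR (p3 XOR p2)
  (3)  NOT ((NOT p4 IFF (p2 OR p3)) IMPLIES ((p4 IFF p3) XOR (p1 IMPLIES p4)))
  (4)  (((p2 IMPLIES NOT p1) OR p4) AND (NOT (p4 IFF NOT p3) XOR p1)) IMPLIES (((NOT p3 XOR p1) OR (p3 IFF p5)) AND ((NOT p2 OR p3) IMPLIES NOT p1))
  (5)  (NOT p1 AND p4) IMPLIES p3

(1) fails at (0,0,0,0,0): the formula yields 1, F is 0.
(2) fails at (0,0,0,1,0): the formula yields 1, F is 0.
(4) fails at (0,0,0,0,0): the formula yields 1, F is 0.
(5) fails at (0,0,0,0,0): the formula yields 1, F is 0.
Only (3) survives; checking it on all 32 rows confirms it matches F.

3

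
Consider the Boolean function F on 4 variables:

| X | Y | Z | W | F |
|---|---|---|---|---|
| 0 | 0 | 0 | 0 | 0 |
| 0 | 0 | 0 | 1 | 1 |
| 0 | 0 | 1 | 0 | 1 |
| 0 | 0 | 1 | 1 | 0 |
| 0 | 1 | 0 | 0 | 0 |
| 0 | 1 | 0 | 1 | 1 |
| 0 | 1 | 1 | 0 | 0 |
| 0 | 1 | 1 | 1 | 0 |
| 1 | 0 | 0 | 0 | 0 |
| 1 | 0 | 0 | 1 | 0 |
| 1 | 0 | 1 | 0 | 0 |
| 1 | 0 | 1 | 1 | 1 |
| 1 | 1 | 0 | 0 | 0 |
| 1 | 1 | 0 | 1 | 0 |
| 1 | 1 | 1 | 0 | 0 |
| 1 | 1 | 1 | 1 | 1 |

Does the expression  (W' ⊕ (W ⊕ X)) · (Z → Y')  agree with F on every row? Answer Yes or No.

No

Evaluate (W' ⊕ (W ⊕ X)) · (Z → Y') on each row and compare to F:
  X=0, Y=0, Z=0, W=0: formula gives 1, but F = 0 ✗
Row (0,0,0,0) is a counterexample, so the formula is not equivalent to F.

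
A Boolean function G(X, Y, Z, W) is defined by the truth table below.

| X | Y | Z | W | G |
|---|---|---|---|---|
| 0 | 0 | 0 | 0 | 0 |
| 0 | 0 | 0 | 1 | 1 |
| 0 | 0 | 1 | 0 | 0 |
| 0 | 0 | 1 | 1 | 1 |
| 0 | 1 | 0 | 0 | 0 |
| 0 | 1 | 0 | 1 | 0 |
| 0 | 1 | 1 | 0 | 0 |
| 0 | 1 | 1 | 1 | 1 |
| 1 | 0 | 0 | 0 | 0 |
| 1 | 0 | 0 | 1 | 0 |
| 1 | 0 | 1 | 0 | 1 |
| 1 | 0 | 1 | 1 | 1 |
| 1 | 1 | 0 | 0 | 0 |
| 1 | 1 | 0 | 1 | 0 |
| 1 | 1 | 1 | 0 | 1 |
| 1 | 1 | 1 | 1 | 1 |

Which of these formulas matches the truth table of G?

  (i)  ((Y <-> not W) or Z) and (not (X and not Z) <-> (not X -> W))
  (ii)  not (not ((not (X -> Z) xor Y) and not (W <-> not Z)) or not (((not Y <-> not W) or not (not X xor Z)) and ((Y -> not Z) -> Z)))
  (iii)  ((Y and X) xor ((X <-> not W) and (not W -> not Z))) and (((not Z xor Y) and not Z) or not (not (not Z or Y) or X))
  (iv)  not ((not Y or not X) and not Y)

(ii) disagrees with G on (0,0,0,1) (formula → 0, table → 1); rule it out.
(iii) disagrees with G on (0,0,1,1) (formula → 0, table → 1); rule it out.
(iv) disagrees with G on (0,0,0,1) (formula → 0, table → 1); rule it out.
That leaves (i). Evaluating it on every row reproduces the table of G exactly.

i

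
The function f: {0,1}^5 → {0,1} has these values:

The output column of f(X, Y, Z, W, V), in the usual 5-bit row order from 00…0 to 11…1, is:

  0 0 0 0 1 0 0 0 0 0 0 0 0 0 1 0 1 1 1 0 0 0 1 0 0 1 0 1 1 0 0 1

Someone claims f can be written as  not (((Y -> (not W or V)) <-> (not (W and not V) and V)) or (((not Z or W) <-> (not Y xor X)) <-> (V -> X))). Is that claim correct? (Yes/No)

Evaluate not (((Y -> (not W or V)) <-> (not (W and not V) and V)) or (((not Z or W) <-> (not Y xor X)) <-> (V -> X))) on each row and compare to f:
  X=0, Y=0, Z=0, W=0, V=0: formula gives 0, f = 0 ✓
  X=0, Y=0, Z=0, W=0, V=1: formula gives 0, f = 0 ✓
  X=0, Y=0, Z=0, W=1, V=0: formula gives 0, f = 0 ✓
  X=0, Y=0, Z=0, W=1, V=1: formula gives 0, f = 0 ✓
  …
  X=0, Y=1, Z=0, W=0, V=0: formula gives 1, but f = 0 ✗
Row (0,1,0,0,0) is a counterexample, so the formula is not equivalent to f.

No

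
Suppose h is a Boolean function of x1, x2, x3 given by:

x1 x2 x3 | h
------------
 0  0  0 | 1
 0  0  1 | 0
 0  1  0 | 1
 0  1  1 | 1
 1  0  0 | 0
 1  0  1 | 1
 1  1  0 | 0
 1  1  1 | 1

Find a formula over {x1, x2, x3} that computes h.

h(x1, x2, x3) = ((((x1' · x2') · x3) + ((x1 · x2') · x3')) + ((x1 · x2) · x3'))'

h is 0 on only 3 rows — (0,0,1), (1,0,0), (1,1,0). Writing each as a minterm (¬x1·¬x2·x3, x1·¬x2·¬x3, x1·x2·¬x3) and OR-ing them characterizes exactly where h=0, so h is the negation of that disjunction.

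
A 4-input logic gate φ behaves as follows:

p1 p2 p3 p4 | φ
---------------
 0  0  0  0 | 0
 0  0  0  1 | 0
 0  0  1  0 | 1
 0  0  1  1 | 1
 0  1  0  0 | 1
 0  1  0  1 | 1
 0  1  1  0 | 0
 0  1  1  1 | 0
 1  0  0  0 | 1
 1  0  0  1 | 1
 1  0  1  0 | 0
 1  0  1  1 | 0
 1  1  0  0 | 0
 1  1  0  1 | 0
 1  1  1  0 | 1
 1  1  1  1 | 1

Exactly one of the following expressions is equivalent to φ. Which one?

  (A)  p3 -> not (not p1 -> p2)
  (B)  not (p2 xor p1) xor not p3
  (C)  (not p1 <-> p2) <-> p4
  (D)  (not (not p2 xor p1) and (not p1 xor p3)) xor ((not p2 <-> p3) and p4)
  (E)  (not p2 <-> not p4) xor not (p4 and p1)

(A) disagrees with φ on (0,0,0,0) (formula → 1, table → 0); rule it out.
(C) disagrees with φ on (0,0,0,0) (formula → 1, table → 0); rule it out.
(D) disagrees with φ on (0,0,1,0) (formula → 0, table → 1); rule it out.
(E) disagrees with φ on (0,0,0,1) (formula → 1, table → 0); rule it out.
(B) is the remaining candidate, and it agrees with φ on all 16 inputs.

B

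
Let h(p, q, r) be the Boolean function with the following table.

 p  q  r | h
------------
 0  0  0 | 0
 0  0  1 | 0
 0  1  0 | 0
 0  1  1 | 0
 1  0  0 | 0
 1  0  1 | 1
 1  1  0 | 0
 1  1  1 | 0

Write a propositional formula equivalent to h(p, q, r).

h is 1 on exactly one input, (1,0,1), whose minterm is p·¬q·r. So h is just that conjunction.

h(p, q, r) = (p & ~q) & r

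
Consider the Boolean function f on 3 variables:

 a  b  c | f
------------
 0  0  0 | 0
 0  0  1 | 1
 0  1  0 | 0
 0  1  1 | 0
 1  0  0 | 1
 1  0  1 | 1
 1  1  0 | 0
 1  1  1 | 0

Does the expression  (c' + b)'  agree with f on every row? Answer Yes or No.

Evaluate (c' + b)' on each row and compare to f:
  a=0, b=0, c=0: formula gives 0, f = 0 ✓
  a=0, b=0, c=1: formula gives 1, f = 1 ✓
  a=0, b=1, c=0: formula gives 0, f = 0 ✓
  a=0, b=1, c=1: formula gives 0, f = 0 ✓
  a=1, b=0, c=0: formula gives 0, but f = 1 ✗
Row (1,0,0) is a counterexample, so the formula is not equivalent to f.

No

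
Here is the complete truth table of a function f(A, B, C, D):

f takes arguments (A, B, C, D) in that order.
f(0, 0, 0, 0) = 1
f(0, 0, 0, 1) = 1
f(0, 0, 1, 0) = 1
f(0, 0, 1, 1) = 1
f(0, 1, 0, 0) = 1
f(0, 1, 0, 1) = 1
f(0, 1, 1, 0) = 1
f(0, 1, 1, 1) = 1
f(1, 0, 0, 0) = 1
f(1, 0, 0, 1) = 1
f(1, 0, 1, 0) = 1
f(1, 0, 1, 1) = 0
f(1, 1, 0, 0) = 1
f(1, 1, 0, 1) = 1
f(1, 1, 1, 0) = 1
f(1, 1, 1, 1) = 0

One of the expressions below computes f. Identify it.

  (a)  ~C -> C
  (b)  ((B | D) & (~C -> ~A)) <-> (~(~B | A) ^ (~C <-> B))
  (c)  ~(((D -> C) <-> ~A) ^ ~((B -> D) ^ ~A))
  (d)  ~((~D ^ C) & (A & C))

(a) fails at (0,0,0,0): the formula yields 0, f is 1.
(b) fails at (0,0,0,1): the formula yields 0, f is 1.
(c) fails at (0,0,0,1): the formula yields 0, f is 1.
(d) is the remaining candidate, and it agrees with f on all 16 inputs.

d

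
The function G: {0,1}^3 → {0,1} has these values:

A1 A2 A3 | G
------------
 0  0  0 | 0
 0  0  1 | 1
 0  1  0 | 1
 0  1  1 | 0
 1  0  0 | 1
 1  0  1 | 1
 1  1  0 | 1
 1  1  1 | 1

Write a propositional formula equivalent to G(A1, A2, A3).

There are just 2 zero rows: (0,0,0), (0,1,1). Their minterms are ¬A1·¬A2·¬A3, ¬A1·A2·A3; the OR of those covers precisely the 0-outputs, and negating it yields G.

G(A1, A2, A3) = ¬(((¬A1 ∧ ¬A2) ∧ ¬A3) ∨ ((¬A1 ∧ A2) ∧ A3))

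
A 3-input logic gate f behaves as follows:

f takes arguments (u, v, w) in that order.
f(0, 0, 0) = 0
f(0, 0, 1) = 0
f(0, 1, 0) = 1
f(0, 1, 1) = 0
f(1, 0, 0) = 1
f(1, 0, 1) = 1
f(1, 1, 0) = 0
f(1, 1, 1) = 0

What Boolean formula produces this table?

f(u, v, w) = (((u' · v) · w') + ((u · v') · w')) + ((u · v') · w)

f=1 on 3 inputs: (0,1,0), (1,0,0), (1,0,1). Reading each as a conjunction of literals (¬u·v·¬w, u·¬v·¬w, u·¬v·w) and taking the OR gives the canonical DNF.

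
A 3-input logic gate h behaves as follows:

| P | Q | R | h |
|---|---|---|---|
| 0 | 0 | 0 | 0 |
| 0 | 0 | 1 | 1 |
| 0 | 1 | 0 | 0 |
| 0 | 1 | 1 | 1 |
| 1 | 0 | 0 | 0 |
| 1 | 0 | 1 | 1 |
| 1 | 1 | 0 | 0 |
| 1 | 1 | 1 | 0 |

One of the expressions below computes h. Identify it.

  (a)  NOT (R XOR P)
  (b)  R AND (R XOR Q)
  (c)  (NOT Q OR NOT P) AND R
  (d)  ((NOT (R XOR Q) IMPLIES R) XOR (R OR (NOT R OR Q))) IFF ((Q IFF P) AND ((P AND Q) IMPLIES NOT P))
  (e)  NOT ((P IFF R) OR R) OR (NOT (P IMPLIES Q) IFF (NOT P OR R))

c

(a): at (0,0,0) it gives 1, but h = 0 — eliminated.
(b): at (0,1,1) it gives 0, but h = 1 — eliminated.
(d): at (0,0,0) it gives 1, but h = 0 — eliminated.
(e): at (0,0,1) it gives 0, but h = 1 — eliminated.
(c) is the remaining candidate, and it agrees with h on all 8 inputs.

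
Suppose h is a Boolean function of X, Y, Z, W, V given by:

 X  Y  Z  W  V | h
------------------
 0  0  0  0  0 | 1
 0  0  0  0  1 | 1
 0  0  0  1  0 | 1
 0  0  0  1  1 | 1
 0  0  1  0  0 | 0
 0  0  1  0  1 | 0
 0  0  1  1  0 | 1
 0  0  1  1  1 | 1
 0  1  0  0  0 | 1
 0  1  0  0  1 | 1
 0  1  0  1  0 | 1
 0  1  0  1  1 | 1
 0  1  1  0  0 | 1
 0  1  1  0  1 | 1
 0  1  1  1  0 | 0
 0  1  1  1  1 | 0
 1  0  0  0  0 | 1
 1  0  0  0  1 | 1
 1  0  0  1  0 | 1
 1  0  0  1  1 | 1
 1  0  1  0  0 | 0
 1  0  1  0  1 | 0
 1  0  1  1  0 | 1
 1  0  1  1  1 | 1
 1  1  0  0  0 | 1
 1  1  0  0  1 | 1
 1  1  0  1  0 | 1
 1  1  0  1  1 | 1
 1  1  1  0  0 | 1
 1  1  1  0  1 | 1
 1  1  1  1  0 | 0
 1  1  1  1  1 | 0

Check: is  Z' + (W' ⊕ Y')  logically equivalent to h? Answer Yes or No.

Yes

Check the formula against h row by row:
  X=0, Y=0, Z=0, W=0, V=0: formula gives 1, h = 1 ✓
  X=0, Y=0, Z=0, W=0, V=1: formula gives 1, h = 1 ✓
  X=0, Y=0, Z=0, W=1, V=0: formula gives 1, h = 1 ✓
  X=0, Y=0, Z=0, W=1, V=1: formula gives 1, h = 1 ✓
  … (the remaining 28 rows also agree.)
All 32 rows match — the expression computes h exactly.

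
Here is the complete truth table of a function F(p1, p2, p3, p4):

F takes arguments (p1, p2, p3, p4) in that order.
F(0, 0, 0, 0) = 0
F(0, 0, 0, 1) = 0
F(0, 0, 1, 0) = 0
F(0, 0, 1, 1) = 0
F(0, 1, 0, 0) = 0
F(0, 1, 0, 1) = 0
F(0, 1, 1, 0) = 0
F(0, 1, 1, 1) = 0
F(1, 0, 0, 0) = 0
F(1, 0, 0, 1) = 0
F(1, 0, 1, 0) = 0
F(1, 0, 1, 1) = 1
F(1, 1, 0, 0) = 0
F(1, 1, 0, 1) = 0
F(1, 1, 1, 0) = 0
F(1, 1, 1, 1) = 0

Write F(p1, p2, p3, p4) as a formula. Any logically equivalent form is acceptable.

Only row (1,0,1,1) gives 1. That row's minterm p1·¬p2·p3·p4 is F directly.

F(p1, p2, p3, p4) = ((p1 & ~p2) & p3) & p4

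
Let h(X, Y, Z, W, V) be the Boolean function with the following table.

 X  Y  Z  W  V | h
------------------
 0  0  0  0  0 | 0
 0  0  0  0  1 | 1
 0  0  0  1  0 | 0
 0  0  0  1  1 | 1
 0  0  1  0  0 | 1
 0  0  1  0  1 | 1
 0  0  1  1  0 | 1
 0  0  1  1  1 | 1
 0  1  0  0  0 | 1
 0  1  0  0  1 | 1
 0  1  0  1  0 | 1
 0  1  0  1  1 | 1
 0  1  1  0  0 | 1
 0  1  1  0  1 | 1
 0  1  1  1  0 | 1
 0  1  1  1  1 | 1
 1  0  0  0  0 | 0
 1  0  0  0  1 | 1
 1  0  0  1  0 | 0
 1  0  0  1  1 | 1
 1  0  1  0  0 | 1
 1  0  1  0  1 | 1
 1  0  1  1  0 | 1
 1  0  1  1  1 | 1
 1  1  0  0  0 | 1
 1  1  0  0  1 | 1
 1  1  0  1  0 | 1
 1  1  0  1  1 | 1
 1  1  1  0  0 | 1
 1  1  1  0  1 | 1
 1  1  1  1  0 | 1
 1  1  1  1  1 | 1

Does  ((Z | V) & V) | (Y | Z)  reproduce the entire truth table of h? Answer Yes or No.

Yes

Check the formula against h row by row:
  X=0, Y=0, Z=0, W=0, V=0: formula gives 0, h = 0 ✓
  X=0, Y=0, Z=0, W=0, V=1: formula gives 1, h = 1 ✓
  X=0, Y=0, Z=0, W=1, V=0: formula gives 0, h = 0 ✓
  X=0, Y=0, Z=0, W=1, V=1: formula gives 1, h = 1 ✓
  … (the remaining 28 rows also agree.)
No disagreement on any input; they are logically equivalent.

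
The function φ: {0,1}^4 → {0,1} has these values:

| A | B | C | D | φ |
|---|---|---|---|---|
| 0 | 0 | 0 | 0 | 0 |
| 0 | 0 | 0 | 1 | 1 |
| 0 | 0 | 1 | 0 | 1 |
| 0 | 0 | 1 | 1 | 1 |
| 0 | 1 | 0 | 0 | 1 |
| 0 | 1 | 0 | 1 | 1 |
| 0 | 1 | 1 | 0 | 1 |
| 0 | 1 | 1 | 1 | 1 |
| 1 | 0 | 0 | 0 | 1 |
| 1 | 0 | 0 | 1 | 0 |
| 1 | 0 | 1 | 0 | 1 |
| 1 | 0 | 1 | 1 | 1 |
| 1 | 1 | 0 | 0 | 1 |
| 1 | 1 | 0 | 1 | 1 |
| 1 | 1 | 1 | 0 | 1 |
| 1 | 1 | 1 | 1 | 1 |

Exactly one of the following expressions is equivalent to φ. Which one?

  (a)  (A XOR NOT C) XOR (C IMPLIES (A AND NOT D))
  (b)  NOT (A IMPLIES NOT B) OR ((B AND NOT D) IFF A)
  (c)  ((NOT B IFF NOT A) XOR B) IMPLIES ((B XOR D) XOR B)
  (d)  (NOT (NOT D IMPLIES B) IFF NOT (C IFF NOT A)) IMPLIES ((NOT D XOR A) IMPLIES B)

(a) disagrees with φ on (0,0,0,1) (formula → 0, table → 1); rule it out.
(b) disagrees with φ on (0,0,0,0) (formula → 1, table → 0); rule it out.
(c) disagrees with φ on (0,0,1,0) (formula → 0, table → 1); rule it out.
That leaves (d). Evaluating it on every row reproduces the table of φ exactly.

d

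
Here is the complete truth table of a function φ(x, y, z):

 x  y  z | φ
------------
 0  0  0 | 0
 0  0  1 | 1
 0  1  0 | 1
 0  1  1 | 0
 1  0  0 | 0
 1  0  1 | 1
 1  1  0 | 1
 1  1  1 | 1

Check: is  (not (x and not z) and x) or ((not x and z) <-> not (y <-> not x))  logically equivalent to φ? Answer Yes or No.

No

Test each input against both φ and the formula:
  x=0, y=0, z=0: formula gives 0, φ = 0 ✓
  x=0, y=0, z=1: formula gives 1, φ = 1 ✓
  x=0, y=1, z=0: formula gives 1, φ = 1 ✓
  x=0, y=1, z=1: formula gives 0, φ = 0 ✓
  x=1, y=0, z=0: formula gives 1, but φ = 0 ✗
A single disagreement suffices: at (1,0,0) they differ, so the formula does not compute φ.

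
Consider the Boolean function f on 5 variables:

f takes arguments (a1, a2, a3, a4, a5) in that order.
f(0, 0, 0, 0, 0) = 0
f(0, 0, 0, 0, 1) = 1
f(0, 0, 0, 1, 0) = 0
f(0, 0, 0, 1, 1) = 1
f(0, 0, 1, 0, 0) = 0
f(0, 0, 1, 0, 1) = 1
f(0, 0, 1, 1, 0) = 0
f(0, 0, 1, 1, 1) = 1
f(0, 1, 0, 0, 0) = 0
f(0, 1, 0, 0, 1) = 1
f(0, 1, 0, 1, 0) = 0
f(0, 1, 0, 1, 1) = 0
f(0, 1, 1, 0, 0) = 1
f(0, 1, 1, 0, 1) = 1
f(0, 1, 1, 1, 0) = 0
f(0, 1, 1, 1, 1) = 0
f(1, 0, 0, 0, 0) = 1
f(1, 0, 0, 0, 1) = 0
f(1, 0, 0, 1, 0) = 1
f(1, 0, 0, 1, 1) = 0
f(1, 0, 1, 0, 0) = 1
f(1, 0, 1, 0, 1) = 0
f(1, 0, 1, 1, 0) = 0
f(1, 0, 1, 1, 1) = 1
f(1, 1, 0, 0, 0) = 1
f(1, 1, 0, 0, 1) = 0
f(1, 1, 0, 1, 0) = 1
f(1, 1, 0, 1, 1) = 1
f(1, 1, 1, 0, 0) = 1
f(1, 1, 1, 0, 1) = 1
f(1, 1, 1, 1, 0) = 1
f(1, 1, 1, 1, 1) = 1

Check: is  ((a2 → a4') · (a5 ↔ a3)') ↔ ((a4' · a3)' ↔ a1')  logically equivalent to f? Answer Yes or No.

No

Evaluate ((a2 → a4') · (a5 ↔ a3)') ↔ ((a4' · a3)' ↔ a1') on each row and compare to f:
  a1=0, a2=0, a3=0, a4=0, a5=0: formula gives 0, f = 0 ✓
  a1=0, a2=0, a3=0, a4=0, a5=1: formula gives 1, f = 1 ✓
  a1=0, a2=0, a3=0, a4=1, a5=0: formula gives 0, f = 0 ✓
  a1=0, a2=0, a3=0, a4=1, a5=1: formula gives 1, f = 1 ✓
  …
  a1=0, a2=0, a3=1, a4=1, a5=0: formula gives 1, but f = 0 ✗
Since they disagree at (0,0,1,1,0), the expression is not a correct formula for f.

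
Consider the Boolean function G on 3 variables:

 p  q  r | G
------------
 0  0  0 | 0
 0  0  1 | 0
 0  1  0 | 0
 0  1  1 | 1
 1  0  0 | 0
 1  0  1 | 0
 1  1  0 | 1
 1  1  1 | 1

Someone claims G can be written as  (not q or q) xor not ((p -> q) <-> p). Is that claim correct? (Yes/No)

Evaluate (not q or q) xor not ((p -> q) <-> p) on each row and compare to G:
  p=0, q=0, r=0: formula gives 0, G = 0 ✓
  p=0, q=0, r=1: formula gives 0, G = 0 ✓
  p=0, q=1, r=0: formula gives 0, G = 0 ✓
  p=0, q=1, r=1: formula gives 0, but G = 1 ✗
A single disagreement suffices: at (0,1,1) they differ, so the formula does not compute G.

No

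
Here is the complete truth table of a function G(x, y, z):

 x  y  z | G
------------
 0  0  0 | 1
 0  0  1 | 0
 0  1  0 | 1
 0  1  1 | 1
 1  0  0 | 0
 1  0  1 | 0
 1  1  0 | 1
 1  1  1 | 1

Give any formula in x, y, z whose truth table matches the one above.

G is 0 on only 3 rows — (0,0,1), (1,0,0), (1,0,1). Writing each as a minterm (¬x·¬y·z, x·¬y·¬z, x·¬y·z) and OR-ing them characterizes exactly where G=0, so G is the negation of that disjunction.

G(x, y, z) = NOT ((((NOT x AND NOT y) AND z) OR ((x AND NOT y) AND NOT z)) OR ((x AND NOT y) AND z))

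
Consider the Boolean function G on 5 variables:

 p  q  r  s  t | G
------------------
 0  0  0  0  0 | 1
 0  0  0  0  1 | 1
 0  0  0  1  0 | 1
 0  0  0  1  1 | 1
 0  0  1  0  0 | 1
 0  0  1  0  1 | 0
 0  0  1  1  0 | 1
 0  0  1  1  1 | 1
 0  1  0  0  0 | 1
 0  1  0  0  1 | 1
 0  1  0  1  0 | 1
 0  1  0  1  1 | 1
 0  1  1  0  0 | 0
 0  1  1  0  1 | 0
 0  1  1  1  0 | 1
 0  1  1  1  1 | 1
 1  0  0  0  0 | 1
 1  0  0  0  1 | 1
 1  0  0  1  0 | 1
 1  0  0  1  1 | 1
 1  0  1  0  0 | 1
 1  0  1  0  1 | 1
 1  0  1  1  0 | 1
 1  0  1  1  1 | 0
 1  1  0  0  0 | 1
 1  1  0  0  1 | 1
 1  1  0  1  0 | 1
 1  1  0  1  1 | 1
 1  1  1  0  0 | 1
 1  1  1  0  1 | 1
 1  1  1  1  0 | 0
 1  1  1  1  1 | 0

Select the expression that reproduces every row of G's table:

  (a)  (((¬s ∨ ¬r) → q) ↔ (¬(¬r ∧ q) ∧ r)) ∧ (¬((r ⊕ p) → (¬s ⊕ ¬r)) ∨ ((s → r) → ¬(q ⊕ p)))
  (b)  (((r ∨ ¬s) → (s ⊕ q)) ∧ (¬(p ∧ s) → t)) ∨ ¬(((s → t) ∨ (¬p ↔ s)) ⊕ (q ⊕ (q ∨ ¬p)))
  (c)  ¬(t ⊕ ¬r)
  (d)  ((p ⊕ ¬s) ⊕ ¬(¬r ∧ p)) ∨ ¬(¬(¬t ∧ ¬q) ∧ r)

d

(a) disagrees with G on (0,0,1,0,0) (formula → 0, table → 1); rule it out.
(b) disagrees with G on (0,0,1,0,1) (formula → 1, table → 0); rule it out.
(c) disagrees with G on (0,0,0,0,0) (formula → 0, table → 1); rule it out.
Only (d) survives; checking it on all 32 rows confirms it matches G.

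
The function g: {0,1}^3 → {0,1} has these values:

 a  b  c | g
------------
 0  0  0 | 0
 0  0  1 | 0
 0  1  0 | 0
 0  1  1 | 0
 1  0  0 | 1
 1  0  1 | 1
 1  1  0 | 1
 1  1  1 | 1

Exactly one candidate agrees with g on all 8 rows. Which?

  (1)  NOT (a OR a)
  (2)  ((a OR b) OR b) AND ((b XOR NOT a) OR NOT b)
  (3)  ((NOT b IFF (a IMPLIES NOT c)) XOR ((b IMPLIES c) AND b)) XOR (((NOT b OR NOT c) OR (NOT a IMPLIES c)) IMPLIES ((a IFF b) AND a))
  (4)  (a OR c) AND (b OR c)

(1) fails at (0,0,0): the formula yields 1, g is 0.
(3) fails at (0,0,0): the formula yields 1, g is 0.
(4) fails at (0,0,1): the formula yields 1, g is 0.
(2) is the remaining candidate, and it agrees with g on all 8 inputs.

2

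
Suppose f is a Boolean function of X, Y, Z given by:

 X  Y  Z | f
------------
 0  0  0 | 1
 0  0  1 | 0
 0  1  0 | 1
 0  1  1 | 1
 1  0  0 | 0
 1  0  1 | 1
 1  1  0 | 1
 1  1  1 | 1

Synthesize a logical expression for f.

There are just 2 zero rows: (0,0,1), (1,0,0). Their minterms are ¬X·¬Y·Z, X·¬Y·¬Z; the OR of those covers precisely the 0-outputs, and negating it yields f.

f(X, Y, Z) = ¬(((¬X ∧ ¬Y) ∧ Z) ∨ ((X ∧ ¬Y) ∧ ¬Z))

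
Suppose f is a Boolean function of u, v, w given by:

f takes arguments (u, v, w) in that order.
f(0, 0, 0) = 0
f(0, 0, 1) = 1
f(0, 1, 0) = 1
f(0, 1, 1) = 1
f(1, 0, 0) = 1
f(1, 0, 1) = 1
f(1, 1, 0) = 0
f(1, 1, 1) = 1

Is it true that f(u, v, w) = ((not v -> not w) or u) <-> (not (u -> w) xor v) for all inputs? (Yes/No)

No

Test each input against both f and the formula:
  u=0, v=0, w=0: formula gives 0, f = 0 ✓
  u=0, v=0, w=1: formula gives 1, f = 1 ✓
  u=0, v=1, w=0: formula gives 1, f = 1 ✓
  u=0, v=1, w=1: formula gives 1, f = 1 ✓
  u=1, v=0, w=0: formula gives 1, f = 1 ✓
  u=1, v=0, w=1: formula gives 0, but f = 1 ✗
A single disagreement suffices: at (1,0,1) they differ, so the formula does not compute f.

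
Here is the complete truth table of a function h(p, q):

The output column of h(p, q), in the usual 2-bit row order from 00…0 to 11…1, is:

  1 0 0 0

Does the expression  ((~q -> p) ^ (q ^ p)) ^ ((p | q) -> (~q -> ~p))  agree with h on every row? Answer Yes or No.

Test each input against both h and the formula:
  p=0, q=0: formula gives 1, h = 1 ✓
  p=0, q=1: formula gives 1, but h = 0 ✗
Row (0,1) is a counterexample, so the formula is not equivalent to h.

No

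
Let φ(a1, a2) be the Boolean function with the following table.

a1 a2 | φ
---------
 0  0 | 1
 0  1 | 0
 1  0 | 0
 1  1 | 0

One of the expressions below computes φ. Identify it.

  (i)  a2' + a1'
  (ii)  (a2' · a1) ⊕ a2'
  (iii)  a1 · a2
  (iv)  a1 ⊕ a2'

ii

(i): at (0,1) it gives 1, but φ = 0 — eliminated.
(iii): at (0,0) it gives 0, but φ = 1 — eliminated.
(iv): at (1,1) it gives 1, but φ = 0 — eliminated.
Only (ii) survives; checking it on all 4 rows confirms it matches φ.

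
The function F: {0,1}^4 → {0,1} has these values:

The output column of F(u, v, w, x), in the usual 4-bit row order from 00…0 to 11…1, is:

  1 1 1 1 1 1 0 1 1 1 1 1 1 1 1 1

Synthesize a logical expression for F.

F is 0 on exactly one input, (0,1,1,0), whose minterm is ¬u·v·w·¬x. So F is the negation of that single conjunction.

F(u, v, w, x) = ~(((~u & v) & w) & ~x)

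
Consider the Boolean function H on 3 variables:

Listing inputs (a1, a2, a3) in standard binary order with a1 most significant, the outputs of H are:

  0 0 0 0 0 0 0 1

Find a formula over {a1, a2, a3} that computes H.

H(a1, a2, a3) = (a1 ∧ a2) ∧ a3

The output is 1 only when every input is 1 — the AND of all inputs.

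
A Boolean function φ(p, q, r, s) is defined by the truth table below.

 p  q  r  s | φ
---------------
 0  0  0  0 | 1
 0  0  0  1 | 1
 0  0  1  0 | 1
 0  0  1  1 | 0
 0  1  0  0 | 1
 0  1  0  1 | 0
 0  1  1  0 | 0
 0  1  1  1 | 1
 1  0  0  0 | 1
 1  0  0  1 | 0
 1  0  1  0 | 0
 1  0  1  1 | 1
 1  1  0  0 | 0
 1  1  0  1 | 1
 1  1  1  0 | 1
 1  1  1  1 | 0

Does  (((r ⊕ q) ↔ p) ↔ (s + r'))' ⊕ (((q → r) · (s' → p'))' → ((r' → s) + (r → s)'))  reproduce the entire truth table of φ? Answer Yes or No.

Yes

Test each input against both φ and the formula:
  p=0, q=0, r=0, s=0: formula gives 1, φ = 1 ✓
  p=0, q=0, r=0, s=1: formula gives 1, φ = 1 ✓
  p=0, q=0, r=1, s=0: formula gives 1, φ = 1 ✓
  p=0, q=0, r=1, s=1: formula gives 0, φ = 0 ✓
  … (the remaining 12 rows also agree.)
Every row agrees, so the formula is equivalent.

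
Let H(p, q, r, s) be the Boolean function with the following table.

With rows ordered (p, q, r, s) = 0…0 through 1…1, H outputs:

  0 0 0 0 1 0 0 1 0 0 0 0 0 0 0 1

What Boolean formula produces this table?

H(p, q, r, s) = ((((~p & q) & ~r) & ~s) | (((~p & q) & r) & s)) | (((p & q) & r) & s)

H=1 on 3 inputs: (0,1,0,0), (0,1,1,1), (1,1,1,1). Reading each as a conjunction of literals (¬p·q·¬r·¬s, ¬p·q·r·s, p·q·r·s) and taking the OR gives the canonical DNF.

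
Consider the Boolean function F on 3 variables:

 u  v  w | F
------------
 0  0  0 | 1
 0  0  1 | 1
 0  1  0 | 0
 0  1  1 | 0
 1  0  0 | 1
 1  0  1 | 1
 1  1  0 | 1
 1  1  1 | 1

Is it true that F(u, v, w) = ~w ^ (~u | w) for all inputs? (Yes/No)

Check the formula against F row by row:
  u=0, v=0, w=0: formula gives 0, but F = 1 ✗
Since they disagree at (0,0,0), the expression is not a correct formula for F.

No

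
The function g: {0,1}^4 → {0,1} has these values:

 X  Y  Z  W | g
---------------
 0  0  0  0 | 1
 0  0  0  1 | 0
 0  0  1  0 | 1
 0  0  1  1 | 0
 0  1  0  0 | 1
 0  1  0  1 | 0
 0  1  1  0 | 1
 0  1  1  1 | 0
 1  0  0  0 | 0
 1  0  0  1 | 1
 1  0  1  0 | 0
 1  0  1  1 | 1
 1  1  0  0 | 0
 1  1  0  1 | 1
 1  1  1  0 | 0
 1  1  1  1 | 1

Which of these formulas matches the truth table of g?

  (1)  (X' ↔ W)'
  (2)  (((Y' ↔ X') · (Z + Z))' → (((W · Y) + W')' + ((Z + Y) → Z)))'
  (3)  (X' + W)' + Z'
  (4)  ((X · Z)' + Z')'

(2): at (0,0,0,0) it gives 0, but g = 1 — eliminated.
(3): at (0,0,0,1) it gives 1, but g = 0 — eliminated.
(4): at (0,0,0,0) it gives 0, but g = 1 — eliminated.
That leaves (1). Evaluating it on every row reproduces the table of g exactly.

1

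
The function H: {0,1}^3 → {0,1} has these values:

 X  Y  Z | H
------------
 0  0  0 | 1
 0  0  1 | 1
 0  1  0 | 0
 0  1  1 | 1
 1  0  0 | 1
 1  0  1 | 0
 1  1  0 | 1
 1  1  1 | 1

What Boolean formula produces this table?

There are just 2 zero rows: (0,1,0), (1,0,1). Their minterms are ¬X·Y·¬Z, X·¬Y·Z; the OR of those covers precisely the 0-outputs, and negating it yields H.

H(X, Y, Z) = not (((not X and Y) and not Z) or ((X and not Y) and Z))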